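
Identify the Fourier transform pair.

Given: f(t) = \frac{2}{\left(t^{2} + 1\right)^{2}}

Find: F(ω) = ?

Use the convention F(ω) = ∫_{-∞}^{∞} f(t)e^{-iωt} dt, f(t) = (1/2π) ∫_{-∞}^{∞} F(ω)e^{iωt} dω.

F(ω) = \pi \left(\left|{\omega}\right| + 1\right) e^{- \left|{\omega}\right|}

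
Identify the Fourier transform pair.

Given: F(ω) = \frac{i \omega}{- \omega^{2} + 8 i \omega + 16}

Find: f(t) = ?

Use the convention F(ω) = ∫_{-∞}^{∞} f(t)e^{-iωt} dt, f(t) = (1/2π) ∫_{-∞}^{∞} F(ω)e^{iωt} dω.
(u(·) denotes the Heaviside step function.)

f(t) = \left(1 - 4 t\right) e^{- 4 t} u\left(t\right)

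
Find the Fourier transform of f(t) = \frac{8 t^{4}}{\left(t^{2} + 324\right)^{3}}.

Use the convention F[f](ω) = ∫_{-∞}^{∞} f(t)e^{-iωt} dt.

F(ω) = \frac{\pi \left(108 \omega^{2} - 30 \left|{\omega}\right| + 1\right) e^{- 18 \left|{\omega}\right|}}{6}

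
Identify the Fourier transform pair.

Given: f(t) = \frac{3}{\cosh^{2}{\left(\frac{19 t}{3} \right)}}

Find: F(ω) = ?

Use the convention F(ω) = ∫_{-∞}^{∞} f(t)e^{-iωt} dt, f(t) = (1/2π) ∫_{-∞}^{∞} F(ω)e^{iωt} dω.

F(ω) = \frac{27 \pi \omega}{361 \sinh{\left(\frac{3 \pi \omega}{38} \right)}}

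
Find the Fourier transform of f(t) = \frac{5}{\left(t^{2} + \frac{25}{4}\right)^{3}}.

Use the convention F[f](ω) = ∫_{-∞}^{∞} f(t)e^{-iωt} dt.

F(ω) = \frac{\pi \left(25 \omega^{2} + 30 \left|{\omega}\right| + 12\right) e^{- \frac{5 \left|{\omega}\right|}{2}}}{625}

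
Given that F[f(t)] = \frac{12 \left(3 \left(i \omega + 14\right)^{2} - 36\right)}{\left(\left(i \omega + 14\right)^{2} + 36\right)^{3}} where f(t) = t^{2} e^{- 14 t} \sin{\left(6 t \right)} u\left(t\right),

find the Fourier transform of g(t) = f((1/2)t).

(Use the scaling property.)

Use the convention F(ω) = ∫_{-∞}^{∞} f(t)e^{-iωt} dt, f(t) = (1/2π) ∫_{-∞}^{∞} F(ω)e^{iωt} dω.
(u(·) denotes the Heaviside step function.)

F[g](ω) = \frac{9 \left(\left(i \omega + 7\right)^{2} - 3\right)}{2 \left(\left(i \omega + 7\right)^{2} + 9\right)^{3}}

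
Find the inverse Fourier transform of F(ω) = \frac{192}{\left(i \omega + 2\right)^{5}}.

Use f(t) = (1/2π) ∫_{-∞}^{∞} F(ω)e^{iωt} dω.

f(t) = 8 t^{4} e^{- 2 t} u\left(t\right)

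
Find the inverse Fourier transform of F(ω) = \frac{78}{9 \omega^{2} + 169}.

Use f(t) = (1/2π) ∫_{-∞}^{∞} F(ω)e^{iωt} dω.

f(t) = e^{- \frac{13 \left|{t}\right|}{3}}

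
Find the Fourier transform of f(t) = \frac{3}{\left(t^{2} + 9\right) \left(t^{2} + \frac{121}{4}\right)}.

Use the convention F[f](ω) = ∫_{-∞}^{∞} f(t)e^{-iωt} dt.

F(ω) = \frac{4 \pi e^{- 3 \left|{\omega}\right|}}{85} - \frac{24 \pi e^{- \frac{11 \left|{\omega}\right|}{2}}}{935}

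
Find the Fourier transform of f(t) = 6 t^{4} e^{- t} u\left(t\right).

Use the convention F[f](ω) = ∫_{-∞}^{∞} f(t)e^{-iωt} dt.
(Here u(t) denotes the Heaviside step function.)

F(ω) = \frac{144}{\left(i \omega + 1\right)^{5}}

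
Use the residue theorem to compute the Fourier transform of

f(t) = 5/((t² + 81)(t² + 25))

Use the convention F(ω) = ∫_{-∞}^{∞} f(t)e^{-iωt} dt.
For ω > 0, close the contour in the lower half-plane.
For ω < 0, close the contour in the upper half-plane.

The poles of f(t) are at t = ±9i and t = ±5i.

Let g(z) = f(z)e^{-iωz}; for large |z| the factor e^{-iωz} decays in the lower half-plane when ω > 0 and in the upper half-plane when ω < 0.

Case ω > 0 (lower half-plane, clockwise contour ⇒ F(ω) = -2πi·ΣRes):
  Res_{z = - 9 i} g(z) = - \frac{5 i e^{- 9 \omega}}{1008}
  Res_{z = - 5 i} g(z) = \frac{i e^{- 5 \omega}}{112}
  F(ω) = -2πi·ΣRes = \frac{\pi \left(9 e^{4 \omega} - 5\right) e^{- 9 \omega}}{504}

Case ω < 0 (upper half-plane, counterclockwise contour ⇒ F(ω) = +2πi·ΣRes):
  Res_{z = 9 i} g(z) = \frac{5 i e^{9 \omega}}{1008}
  Res_{z = 5 i} g(z) = - \frac{i e^{5 \omega}}{112}
  F(ω) = 2πi·ΣRes = \frac{\pi \left(9 - 5 e^{4 \omega}\right) e^{5 \omega}}{504}

Both cases combine into a single formula in |ω|:

F(ω) = \frac{\pi \left(9 e^{4 \left|{\omega}\right|} - 5\right) e^{- 9 \left|{\omega}\right|}}{504}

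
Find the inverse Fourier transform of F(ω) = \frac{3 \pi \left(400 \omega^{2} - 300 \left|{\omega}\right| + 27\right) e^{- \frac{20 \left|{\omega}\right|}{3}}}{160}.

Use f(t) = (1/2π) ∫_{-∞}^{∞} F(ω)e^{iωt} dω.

f(t) = \frac{9 t^{4}}{\left(t^{2} + \frac{400}{9}\right)^{3}}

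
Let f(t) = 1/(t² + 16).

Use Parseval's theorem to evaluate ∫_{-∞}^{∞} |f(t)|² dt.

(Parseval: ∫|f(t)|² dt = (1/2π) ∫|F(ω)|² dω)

∫|f(t)|² dt = \frac{\pi}{128}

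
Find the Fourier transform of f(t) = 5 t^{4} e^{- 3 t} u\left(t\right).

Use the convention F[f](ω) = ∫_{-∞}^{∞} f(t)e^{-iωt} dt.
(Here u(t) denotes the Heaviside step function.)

F(ω) = \frac{120}{\left(i \omega + 3\right)^{5}}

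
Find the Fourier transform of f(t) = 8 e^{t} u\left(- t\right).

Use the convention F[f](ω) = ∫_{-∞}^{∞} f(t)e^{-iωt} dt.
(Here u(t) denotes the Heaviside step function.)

F(ω) = \frac{8 i}{\omega + i}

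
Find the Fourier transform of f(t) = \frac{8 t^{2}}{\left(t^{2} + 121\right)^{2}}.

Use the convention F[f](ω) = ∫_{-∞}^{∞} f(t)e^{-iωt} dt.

F(ω) = \frac{4 \pi \left(1 - 11 \left|{\omega}\right|\right) e^{- 11 \left|{\omega}\right|}}{11}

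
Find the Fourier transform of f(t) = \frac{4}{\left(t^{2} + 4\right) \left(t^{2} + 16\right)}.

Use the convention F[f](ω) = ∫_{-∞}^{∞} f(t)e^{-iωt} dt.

F(ω) = \frac{\pi \left(2 e^{2 \left|{\omega}\right|} - 1\right) e^{- 4 \left|{\omega}\right|}}{12}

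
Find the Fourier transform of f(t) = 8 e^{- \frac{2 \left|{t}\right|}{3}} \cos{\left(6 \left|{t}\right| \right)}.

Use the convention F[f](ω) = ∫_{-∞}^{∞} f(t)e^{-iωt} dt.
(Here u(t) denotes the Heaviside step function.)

F(ω) = \frac{96 \left(9 \omega^{2} + 328\right)}{81 \omega^{4} - 5760 \omega^{2} + 107584}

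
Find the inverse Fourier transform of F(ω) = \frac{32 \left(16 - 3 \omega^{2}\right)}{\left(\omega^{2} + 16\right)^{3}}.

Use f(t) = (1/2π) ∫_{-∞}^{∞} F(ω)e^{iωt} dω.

f(t) = 2 t^{2} e^{- 4 \left|{t}\right|}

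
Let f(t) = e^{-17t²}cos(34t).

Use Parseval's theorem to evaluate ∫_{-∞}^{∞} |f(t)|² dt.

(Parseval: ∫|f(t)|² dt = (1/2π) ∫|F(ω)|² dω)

∫|f(t)|² dt = \frac{\sqrt{34} \sqrt{\pi} \left(1 + e^{34}\right)}{68 e^{34}}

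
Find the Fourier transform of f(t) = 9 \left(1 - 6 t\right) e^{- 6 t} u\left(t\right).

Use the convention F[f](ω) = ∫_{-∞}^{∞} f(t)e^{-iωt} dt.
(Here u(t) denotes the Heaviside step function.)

F(ω) = \frac{9 i \omega}{- \omega^{2} + 12 i \omega + 36}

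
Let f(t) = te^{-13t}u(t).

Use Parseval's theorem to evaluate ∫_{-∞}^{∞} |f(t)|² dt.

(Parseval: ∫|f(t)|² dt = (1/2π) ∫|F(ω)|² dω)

∫|f(t)|² dt = \frac{1}{8788}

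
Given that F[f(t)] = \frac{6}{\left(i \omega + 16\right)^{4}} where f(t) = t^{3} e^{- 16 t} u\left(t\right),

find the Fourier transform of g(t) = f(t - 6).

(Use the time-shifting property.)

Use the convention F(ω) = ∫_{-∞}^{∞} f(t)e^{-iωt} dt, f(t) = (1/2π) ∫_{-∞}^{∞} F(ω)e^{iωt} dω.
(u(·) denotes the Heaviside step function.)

F[g](ω) = \frac{6 e^{- 6 i \omega}}{\left(i \omega + 16\right)^{4}}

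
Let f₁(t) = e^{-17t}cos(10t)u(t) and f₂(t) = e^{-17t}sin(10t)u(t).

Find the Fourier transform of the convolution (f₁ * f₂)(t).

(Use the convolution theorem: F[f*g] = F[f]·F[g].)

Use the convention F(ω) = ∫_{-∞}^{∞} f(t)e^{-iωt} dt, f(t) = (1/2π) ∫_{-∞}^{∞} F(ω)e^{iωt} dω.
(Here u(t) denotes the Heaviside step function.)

F[f₁*f₂](ω) = \frac{10 \left(i \omega + 17\right)}{\left(\left(i \omega + 17\right)^{2} + 100\right)^{2}}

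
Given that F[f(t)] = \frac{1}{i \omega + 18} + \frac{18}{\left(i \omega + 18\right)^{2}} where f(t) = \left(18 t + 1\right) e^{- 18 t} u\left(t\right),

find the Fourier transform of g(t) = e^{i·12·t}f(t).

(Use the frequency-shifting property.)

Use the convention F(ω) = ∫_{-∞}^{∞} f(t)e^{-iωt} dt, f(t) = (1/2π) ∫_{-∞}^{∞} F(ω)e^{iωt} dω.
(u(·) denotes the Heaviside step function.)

F[g](ω) = \frac{18 i \left(\omega - 12\right) + \left(i \left(\omega - 12\right) + 18\right)^{2} + 324}{\left(i \left(\omega - 12\right) + 18\right)^{3}}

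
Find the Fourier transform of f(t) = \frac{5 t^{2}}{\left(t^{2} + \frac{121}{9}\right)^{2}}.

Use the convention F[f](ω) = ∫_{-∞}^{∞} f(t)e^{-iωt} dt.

F(ω) = \frac{5 \pi \left(3 - 11 \left|{\omega}\right|\right) e^{- \frac{11 \left|{\omega}\right|}{3}}}{22}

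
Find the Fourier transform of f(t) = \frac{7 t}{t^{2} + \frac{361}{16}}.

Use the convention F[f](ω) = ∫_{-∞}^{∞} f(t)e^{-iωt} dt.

F(ω) = - 7 i \pi e^{- \frac{19 \left|{\omega}\right|}{4}} \operatorname{sign}{\left(\omega \right)}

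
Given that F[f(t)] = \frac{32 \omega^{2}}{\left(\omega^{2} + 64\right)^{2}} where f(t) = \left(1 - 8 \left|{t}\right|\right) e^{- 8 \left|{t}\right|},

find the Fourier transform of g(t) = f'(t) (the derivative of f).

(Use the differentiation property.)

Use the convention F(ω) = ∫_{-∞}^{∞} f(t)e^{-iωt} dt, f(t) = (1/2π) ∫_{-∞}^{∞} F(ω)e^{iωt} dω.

F[g](ω) = \frac{32 i \omega^{3}}{\left(\omega^{2} + 64\right)^{2}}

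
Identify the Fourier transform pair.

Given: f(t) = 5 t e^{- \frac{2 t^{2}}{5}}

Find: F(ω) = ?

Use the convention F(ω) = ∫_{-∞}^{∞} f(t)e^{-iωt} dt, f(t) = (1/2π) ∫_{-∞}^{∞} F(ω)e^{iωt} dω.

F(ω) = - \frac{25 \sqrt{10} i \sqrt{\pi} \omega e^{- \frac{5 \omega^{2}}{8}}}{8}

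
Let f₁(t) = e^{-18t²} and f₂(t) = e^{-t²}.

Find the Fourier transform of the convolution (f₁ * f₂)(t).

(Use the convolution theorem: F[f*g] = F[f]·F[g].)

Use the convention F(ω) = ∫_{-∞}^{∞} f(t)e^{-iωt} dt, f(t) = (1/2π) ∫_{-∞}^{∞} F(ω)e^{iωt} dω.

F[f₁*f₂](ω) = \frac{\sqrt{2} \pi e^{- \frac{19 \omega^{2}}{72}}}{6}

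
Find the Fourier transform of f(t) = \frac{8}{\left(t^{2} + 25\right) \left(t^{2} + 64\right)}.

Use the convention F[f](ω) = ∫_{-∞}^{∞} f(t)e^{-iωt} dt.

F(ω) = \frac{\pi \left(8 e^{3 \left|{\omega}\right|} - 5\right) e^{- 8 \left|{\omega}\right|}}{195}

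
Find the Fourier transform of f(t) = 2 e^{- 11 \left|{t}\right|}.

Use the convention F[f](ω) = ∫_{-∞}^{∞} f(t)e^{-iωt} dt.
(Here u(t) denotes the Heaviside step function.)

F(ω) = \frac{44}{\omega^{2} + 121}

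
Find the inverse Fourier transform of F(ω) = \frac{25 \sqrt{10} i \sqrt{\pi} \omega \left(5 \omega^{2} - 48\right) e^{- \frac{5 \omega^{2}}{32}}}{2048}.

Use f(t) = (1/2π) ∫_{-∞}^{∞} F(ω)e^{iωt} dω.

f(t) = 8 t^{3} e^{- \frac{8 t^{2}}{5}}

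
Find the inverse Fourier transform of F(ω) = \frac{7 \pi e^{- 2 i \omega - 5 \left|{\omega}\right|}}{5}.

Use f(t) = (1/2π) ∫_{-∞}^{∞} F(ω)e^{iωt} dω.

f(t) = \frac{7}{\left(t - 2\right)^{2} + 25}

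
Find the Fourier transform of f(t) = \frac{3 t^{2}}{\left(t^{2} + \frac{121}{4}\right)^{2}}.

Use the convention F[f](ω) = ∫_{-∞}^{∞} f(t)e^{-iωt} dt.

F(ω) = \frac{3 \pi \left(2 - 11 \left|{\omega}\right|\right) e^{- \frac{11 \left|{\omega}\right|}{2}}}{22}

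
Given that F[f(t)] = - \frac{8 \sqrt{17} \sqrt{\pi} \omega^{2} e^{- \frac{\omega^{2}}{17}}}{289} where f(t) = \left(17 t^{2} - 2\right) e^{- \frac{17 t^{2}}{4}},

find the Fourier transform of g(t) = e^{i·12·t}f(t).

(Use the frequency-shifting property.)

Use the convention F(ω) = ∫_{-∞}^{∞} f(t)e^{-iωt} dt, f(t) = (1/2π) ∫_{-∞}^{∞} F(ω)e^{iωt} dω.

F[g](ω) = - \frac{8 \sqrt{17} \sqrt{\pi} \left(\omega - 12\right)^{2} e^{- \frac{\left(\omega - 12\right)^{2}}{17}}}{289}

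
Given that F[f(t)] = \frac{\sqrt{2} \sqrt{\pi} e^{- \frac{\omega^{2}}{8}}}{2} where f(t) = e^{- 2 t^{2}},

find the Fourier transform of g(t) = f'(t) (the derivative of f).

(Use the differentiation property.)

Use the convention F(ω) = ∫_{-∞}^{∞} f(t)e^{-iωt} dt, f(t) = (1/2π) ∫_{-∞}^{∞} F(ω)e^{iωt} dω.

F[g](ω) = \frac{\sqrt{2} i \sqrt{\pi} \omega e^{- \frac{\omega^{2}}{8}}}{2}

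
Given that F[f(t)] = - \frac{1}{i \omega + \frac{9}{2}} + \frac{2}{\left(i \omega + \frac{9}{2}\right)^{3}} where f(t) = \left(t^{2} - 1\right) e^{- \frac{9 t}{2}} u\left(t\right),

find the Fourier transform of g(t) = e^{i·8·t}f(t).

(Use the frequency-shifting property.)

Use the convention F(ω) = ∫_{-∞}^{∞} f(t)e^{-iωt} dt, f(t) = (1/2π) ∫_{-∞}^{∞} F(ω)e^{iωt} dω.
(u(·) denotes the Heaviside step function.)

F[g](ω) = \frac{2 \left(16 i \left(\omega - 8\right) - \left(2 i \left(\omega - 8\right) + 9\right)^{3} + 72\right)}{\left(2 i \left(\omega - 8\right) + 9\right)^{4}}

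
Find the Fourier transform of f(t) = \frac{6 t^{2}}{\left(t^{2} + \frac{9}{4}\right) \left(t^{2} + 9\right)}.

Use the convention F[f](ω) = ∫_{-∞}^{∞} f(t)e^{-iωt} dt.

F(ω) = \frac{8 \pi e^{- 3 \left|{\omega}\right|}}{3} - \frac{4 \pi e^{- \frac{3 \left|{\omega}\right|}{2}}}{3}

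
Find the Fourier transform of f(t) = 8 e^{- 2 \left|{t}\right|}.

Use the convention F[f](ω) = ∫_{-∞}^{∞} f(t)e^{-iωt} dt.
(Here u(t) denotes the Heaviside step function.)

F(ω) = \frac{32}{\omega^{2} + 4}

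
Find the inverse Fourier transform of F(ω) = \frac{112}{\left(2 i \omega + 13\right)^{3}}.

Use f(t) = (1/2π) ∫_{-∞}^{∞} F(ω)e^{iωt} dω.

f(t) = 7 t^{2} e^{- \frac{13 t}{2}} u\left(t\right)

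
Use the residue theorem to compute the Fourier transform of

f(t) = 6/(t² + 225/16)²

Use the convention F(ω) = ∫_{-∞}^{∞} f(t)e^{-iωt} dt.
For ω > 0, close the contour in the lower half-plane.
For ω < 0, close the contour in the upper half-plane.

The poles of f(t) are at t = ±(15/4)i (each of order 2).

Let g(z) = f(z)e^{-iωz}; for large |z| the factor e^{-iωz} decays in the lower half-plane when ω > 0 and in the upper half-plane when ω < 0.

Case ω > 0 (lower half-plane, clockwise contour ⇒ F(ω) = -2πi·ΣRes):
  Res_{z = - \frac{15 i}{4}} g(z) = \frac{8 i \left(15 \omega + 4\right) e^{- \frac{15 \omega}{4}}}{1125} (pole of order 2)
  F(ω) = -2πi·ΣRes = \frac{16 \pi \left(15 \omega + 4\right) e^{- \frac{15 \omega}{4}}}{1125}

Case ω < 0 (upper half-plane, counterclockwise contour ⇒ F(ω) = +2πi·ΣRes):
  Res_{z = \frac{15 i}{4}} g(z) = \frac{8 i \left(15 \omega - 4\right) e^{\frac{15 \omega}{4}}}{1125} (pole of order 2)
  F(ω) = 2πi·ΣRes = \frac{16 \pi \left(4 - 15 \omega\right) e^{\frac{15 \omega}{4}}}{1125}

Both cases combine into a single formula in |ω|:

F(ω) = \frac{16 \pi \left(15 \left|{\omega}\right| + 4\right) e^{- \frac{15 \left|{\omega}\right|}{4}}}{1125}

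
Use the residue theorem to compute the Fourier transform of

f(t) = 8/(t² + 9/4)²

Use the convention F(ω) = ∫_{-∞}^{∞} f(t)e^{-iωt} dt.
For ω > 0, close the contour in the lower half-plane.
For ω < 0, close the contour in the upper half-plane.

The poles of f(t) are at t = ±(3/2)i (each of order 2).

Let g(z) = f(z)e^{-iωz}; for large |z| the factor e^{-iωz} decays in the lower half-plane when ω > 0 and in the upper half-plane when ω < 0.

Case ω > 0 (lower half-plane, clockwise contour ⇒ F(ω) = -2πi·ΣRes):
  Res_{z = - \frac{3 i}{2}} g(z) = \frac{8 i \left(3 \omega + 2\right) e^{- \frac{3 \omega}{2}}}{27} (pole of order 2)
  F(ω) = -2πi·ΣRes = \frac{16 \pi \left(3 \omega + 2\right) e^{- \frac{3 \omega}{2}}}{27}

Case ω < 0 (upper half-plane, counterclockwise contour ⇒ F(ω) = +2πi·ΣRes):
  Res_{z = \frac{3 i}{2}} g(z) = \frac{8 i \left(3 \omega - 2\right) e^{\frac{3 \omega}{2}}}{27} (pole of order 2)
  F(ω) = 2πi·ΣRes = \frac{16 \pi \left(2 - 3 \omega\right) e^{\frac{3 \omega}{2}}}{27}

Both cases combine into a single formula in |ω|:

F(ω) = \frac{16 \pi \left(3 \left|{\omega}\right| + 2\right) e^{- \frac{3 \left|{\omega}\right|}{2}}}{27}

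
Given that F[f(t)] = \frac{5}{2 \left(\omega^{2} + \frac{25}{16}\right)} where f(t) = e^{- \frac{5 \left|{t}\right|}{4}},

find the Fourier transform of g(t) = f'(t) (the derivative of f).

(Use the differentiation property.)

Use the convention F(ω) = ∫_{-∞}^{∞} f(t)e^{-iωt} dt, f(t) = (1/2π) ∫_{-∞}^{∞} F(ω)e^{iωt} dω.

F[g](ω) = \frac{40 i \omega}{16 \omega^{2} + 25}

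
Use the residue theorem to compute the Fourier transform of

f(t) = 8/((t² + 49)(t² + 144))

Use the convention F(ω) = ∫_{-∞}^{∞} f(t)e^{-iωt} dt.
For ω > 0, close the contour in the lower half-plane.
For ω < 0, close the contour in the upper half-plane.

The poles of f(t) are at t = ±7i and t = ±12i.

Let g(z) = f(z)e^{-iωz}; for large |z| the factor e^{-iωz} decays in the lower half-plane when ω > 0 and in the upper half-plane when ω < 0.

Case ω > 0 (lower half-plane, clockwise contour ⇒ F(ω) = -2πi·ΣRes):
  Res_{z = - 7 i} g(z) = \frac{4 i e^{- 7 \omega}}{665}
  Res_{z = - 12 i} g(z) = - \frac{i e^{- 12 \omega}}{285}
  F(ω) = -2πi·ΣRes = \frac{2 \pi \left(12 e^{5 \omega} - 7\right) e^{- 12 \omega}}{1995}

Case ω < 0 (upper half-plane, counterclockwise contour ⇒ F(ω) = +2πi·ΣRes):
  Res_{z = 7 i} g(z) = - \frac{4 i e^{7 \omega}}{665}
  Res_{z = 12 i} g(z) = \frac{i e^{12 \omega}}{285}
  F(ω) = 2πi·ΣRes = \frac{2 \pi \left(12 - 7 e^{5 \omega}\right) e^{7 \omega}}{1995}

Both cases combine into a single formula in |ω|:

F(ω) = \frac{2 \pi \left(12 e^{5 \left|{\omega}\right|} - 7\right) e^{- 12 \left|{\omega}\right|}}{1995}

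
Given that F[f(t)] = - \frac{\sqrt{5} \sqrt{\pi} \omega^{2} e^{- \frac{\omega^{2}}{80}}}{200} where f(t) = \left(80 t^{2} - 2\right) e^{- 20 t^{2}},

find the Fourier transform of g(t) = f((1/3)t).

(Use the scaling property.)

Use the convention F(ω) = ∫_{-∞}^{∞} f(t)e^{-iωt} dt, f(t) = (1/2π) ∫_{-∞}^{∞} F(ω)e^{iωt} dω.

F[g](ω) = - \frac{27 \sqrt{5} \sqrt{\pi} \omega^{2} e^{- \frac{9 \omega^{2}}{80}}}{200}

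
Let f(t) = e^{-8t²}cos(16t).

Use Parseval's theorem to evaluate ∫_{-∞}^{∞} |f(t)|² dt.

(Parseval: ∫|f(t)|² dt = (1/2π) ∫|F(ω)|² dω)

∫|f(t)|² dt = \frac{\sqrt{\pi} \left(1 + e^{16}\right)}{8 e^{16}}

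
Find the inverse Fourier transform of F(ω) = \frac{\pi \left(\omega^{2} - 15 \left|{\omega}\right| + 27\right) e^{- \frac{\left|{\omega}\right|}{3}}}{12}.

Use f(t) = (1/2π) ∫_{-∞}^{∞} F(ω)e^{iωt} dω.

f(t) = \frac{2 t^{4}}{\left(t^{2} + \frac{1}{9}\right)^{3}}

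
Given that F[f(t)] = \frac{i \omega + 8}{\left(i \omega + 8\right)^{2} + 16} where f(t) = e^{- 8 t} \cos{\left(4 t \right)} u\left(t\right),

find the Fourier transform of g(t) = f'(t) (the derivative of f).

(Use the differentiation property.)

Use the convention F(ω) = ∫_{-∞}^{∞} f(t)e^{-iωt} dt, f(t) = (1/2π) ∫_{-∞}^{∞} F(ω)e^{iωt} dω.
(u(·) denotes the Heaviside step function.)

F[g](ω) = \frac{i \omega \left(i \omega + 8\right)}{\left(i \omega + 8\right)^{2} + 16}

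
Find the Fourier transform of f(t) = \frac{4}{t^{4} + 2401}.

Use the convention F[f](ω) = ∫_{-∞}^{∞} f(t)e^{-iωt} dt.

F(ω) = \frac{4 \pi e^{- \frac{7 \sqrt{2} \left|{\omega}\right|}{2}} \sin{\left(\frac{7 \sqrt{2} \left|{\omega}\right|}{2} + \frac{\pi}{4} \right)}}{343}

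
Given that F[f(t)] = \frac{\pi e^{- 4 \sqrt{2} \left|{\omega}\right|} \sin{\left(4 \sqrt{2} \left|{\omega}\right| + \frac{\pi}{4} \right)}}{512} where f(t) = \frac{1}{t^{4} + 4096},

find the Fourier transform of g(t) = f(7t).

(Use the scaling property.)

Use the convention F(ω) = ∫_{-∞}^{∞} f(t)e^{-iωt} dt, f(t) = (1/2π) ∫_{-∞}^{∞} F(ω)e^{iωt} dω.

F[g](ω) = \frac{\pi e^{- \frac{4 \sqrt{2} \left|{\omega}\right|}{7}} \sin{\left(\frac{4 \sqrt{2} \left|{\omega}\right|}{7} + \frac{\pi}{4} \right)}}{3584}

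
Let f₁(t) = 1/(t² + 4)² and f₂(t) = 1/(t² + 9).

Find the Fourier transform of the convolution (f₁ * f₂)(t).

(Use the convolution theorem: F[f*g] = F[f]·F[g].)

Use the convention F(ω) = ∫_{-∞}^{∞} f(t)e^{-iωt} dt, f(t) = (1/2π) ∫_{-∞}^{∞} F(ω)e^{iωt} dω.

F[f₁*f₂](ω) = \frac{\pi^{2} \left(2 \left|{\omega}\right| + 1\right) e^{- 5 \left|{\omega}\right|}}{48}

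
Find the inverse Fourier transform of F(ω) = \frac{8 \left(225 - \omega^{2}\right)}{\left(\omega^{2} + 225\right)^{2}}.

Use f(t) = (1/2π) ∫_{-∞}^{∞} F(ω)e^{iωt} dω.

f(t) = 4 e^{- 15 \left|{t}\right|} \left|{t}\right|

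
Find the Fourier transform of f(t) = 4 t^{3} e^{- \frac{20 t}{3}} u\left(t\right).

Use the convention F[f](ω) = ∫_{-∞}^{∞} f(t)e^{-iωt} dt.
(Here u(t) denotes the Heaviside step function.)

F(ω) = \frac{1944}{\left(3 i \omega + 20\right)^{4}}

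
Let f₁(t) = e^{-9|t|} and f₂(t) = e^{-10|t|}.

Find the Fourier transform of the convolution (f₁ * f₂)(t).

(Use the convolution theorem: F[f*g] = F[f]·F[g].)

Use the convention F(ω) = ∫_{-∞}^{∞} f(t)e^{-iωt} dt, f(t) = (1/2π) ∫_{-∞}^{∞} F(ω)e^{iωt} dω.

F[f₁*f₂](ω) = \frac{360}{\left(\omega^{2} + 81\right) \left(\omega^{2} + 100\right)}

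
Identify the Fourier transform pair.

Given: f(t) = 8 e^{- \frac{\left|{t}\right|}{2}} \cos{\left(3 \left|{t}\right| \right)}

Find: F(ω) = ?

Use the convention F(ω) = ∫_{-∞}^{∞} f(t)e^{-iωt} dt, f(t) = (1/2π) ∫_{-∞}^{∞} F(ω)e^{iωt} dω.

F(ω) = \frac{32 \left(4 \omega^{2} + 37\right)}{16 \omega^{4} - 280 \omega^{2} + 1369}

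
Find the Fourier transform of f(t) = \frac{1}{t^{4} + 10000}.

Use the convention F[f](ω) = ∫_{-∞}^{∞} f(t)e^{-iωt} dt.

F(ω) = \frac{\pi e^{- 5 \sqrt{2} \left|{\omega}\right|} \sin{\left(5 \sqrt{2} \left|{\omega}\right| + \frac{\pi}{4} \right)}}{1000}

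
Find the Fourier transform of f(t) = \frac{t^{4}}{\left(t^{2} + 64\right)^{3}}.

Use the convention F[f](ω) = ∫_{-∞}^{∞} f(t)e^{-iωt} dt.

F(ω) = \frac{\pi \left(64 \omega^{2} - 40 \left|{\omega}\right| + 3\right) e^{- 8 \left|{\omega}\right|}}{64}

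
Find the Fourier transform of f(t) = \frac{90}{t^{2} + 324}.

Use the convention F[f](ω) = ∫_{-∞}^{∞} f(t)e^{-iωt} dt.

F(ω) = 5 \pi e^{- 18 \left|{\omega}\right|}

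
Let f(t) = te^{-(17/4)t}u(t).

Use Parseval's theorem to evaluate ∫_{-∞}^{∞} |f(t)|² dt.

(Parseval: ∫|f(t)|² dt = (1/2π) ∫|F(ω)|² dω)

∫|f(t)|² dt = \frac{16}{4913}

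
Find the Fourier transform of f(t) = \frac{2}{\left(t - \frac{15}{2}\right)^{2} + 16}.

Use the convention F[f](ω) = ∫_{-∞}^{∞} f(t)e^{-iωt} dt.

F(ω) = \frac{\pi e^{- \frac{15 i \omega}{2} - 4 \left|{\omega}\right|}}{2}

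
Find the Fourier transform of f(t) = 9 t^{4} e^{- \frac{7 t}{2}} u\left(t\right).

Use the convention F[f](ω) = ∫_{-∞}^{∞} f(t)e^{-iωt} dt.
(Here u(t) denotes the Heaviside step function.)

F(ω) = \frac{6912}{\left(2 i \omega + 7\right)^{5}}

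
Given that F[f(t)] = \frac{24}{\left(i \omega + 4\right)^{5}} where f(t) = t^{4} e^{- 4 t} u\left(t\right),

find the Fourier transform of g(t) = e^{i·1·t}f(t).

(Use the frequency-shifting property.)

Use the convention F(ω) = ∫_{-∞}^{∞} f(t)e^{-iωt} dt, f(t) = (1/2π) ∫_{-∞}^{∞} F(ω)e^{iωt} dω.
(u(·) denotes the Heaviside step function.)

F[g](ω) = \frac{24}{\left(i \left(\omega - 1\right) + 4\right)^{5}}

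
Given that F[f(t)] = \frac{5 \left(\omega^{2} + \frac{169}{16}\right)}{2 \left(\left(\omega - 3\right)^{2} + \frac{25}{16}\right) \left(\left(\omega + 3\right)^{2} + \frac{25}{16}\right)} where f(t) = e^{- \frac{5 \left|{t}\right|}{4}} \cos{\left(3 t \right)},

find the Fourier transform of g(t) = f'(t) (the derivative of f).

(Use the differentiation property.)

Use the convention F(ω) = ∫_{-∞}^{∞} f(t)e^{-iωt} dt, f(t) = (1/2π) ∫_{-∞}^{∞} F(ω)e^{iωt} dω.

F[g](ω) = \frac{40 i \omega \left(16 \omega^{2} + 169\right)}{256 \omega^{4} - 3808 \omega^{2} + 28561}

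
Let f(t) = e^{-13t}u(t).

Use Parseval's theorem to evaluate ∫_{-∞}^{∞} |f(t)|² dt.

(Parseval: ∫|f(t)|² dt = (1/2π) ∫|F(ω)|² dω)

∫|f(t)|² dt = \frac{1}{26}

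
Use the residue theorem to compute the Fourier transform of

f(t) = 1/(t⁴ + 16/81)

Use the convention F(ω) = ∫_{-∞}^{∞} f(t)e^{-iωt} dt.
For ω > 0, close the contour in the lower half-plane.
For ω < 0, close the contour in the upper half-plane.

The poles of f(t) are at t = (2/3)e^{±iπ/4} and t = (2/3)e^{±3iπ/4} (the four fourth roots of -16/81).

Let g(z) = f(z)e^{-iωz}; for large |z| the factor e^{-iωz} decays in the lower half-plane when ω > 0 and in the upper half-plane when ω < 0.

Case ω > 0 (lower half-plane, clockwise contour ⇒ F(ω) = -2πi·ΣRes):
  Res_{z = - \frac{\sqrt{2}}{3} - \frac{\sqrt{2} i}{3}} g(z) = \frac{27 \sqrt{2} i \left(1 - i\right) e^{\frac{\sqrt{2} \omega \left(-1 + i\right)}{3}}}{64}
  Res_{z = \frac{\sqrt{2}}{3} - \frac{\sqrt{2} i}{3}} g(z) = \frac{27 \sqrt{2} i \left(1 + i\right) e^{- \frac{\sqrt{2} \omega \left(1 + i\right)}{3}}}{64}
  F(ω) = -2πi·ΣRes = \frac{27 \sqrt{2} \pi \left(1 - i\right) \left(e^{\frac{2 \sqrt{2} i \omega}{3}} + i\right) e^{- \frac{\sqrt{2} \omega \left(1 + i\right)}{3}}}{32} = \frac{27 \pi e^{- \frac{\sqrt{2} \omega}{3}} \sin{\left(\frac{\sqrt{2} \omega}{3} + \frac{\pi}{4} \right)}}{8}

Case ω < 0 (upper half-plane, counterclockwise contour ⇒ F(ω) = +2πi·ΣRes):
  Res_{z = \frac{\sqrt{2}}{3} + \frac{\sqrt{2} i}{3}} g(z) = \frac{27 \sqrt{2} i \left(-1 + i\right) e^{\frac{\sqrt{2} \omega \left(1 - i\right)}{3}}}{64}
  Res_{z = - \frac{\sqrt{2}}{3} + \frac{\sqrt{2} i}{3}} g(z) = \frac{27 \sqrt{2} \left(1 - i\right) e^{\frac{\sqrt{2} \omega \left(1 + i\right)}{3}}}{64}
  F(ω) = 2πi·ΣRes = - \frac{27 \sqrt{2} i \pi \left(i \left(1 - i\right) e^{\frac{\sqrt{2} \omega \left(1 - i\right)}{3}} - \left(1 - i\right) e^{\frac{\sqrt{2} \omega \left(1 + i\right)}{3}}\right)}{32} = \frac{27 \pi e^{\frac{\sqrt{2} \omega}{3}} \cos{\left(\frac{\sqrt{2} \omega}{3} + \frac{\pi}{4} \right)}}{8}

Both cases combine into a single formula in |ω|:

F(ω) = \frac{27 \pi e^{- \frac{\sqrt{2} \left|{\omega}\right|}{3}} \sin{\left(\frac{\sqrt{2} \left|{\omega}\right|}{3} + \frac{\pi}{4} \right)}}{8}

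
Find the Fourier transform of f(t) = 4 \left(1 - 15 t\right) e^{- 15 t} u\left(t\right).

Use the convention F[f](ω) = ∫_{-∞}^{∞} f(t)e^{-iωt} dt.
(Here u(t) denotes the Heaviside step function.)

F(ω) = \frac{4 i \omega}{- \omega^{2} + 30 i \omega + 225}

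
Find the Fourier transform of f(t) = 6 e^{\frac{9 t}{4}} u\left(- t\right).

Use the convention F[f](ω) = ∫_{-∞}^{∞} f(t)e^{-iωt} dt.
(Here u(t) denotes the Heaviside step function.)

F(ω) = - \frac{24}{4 i \omega - 9}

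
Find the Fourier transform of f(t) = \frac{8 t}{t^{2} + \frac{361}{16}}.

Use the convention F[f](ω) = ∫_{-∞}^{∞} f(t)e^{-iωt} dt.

F(ω) = - 8 i \pi e^{- \frac{19 \left|{\omega}\right|}{4}} \operatorname{sign}{\left(\omega \right)}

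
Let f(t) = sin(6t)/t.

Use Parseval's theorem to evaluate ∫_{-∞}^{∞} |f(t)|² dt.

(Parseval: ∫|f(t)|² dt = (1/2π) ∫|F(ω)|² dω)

∫|f(t)|² dt = 6 \pi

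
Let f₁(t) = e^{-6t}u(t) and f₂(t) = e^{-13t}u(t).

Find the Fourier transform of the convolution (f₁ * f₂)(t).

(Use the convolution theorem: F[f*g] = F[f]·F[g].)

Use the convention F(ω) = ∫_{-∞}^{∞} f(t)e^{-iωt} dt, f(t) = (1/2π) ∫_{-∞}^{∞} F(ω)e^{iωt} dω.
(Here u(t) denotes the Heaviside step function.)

F[f₁*f₂](ω) = \frac{1}{\left(i \omega + 6\right) \left(i \omega + 13\right)}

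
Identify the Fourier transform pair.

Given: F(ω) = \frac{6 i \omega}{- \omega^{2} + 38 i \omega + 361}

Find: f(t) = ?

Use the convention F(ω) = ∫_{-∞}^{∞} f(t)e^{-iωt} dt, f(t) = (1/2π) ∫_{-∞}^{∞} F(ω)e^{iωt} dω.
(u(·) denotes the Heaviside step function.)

f(t) = 6 \left(1 - 19 t\right) e^{- 19 t} u\left(t\right)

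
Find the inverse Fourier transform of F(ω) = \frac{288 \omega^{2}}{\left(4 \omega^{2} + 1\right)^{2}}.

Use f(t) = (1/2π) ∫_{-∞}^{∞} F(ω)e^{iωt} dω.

f(t) = 9 \left(1 - \frac{\left|{t}\right|}{2}\right) e^{- \frac{\left|{t}\right|}{2}}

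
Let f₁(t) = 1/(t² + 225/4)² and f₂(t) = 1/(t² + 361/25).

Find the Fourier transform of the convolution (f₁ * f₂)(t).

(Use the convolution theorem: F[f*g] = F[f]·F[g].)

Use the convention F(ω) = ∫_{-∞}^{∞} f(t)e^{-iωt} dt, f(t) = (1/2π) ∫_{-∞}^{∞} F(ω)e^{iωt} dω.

F[f₁*f₂](ω) = \frac{2 \pi^{2} \left(15 \left|{\omega}\right| + 2\right) e^{- \frac{113 \left|{\omega}\right|}{10}}}{12825}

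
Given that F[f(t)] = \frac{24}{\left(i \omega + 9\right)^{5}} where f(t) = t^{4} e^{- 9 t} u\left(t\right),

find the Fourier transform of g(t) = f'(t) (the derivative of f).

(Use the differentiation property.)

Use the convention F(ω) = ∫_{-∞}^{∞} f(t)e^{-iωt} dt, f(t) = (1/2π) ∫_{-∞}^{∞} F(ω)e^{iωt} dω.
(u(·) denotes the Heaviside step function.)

F[g](ω) = \frac{24 i \omega}{\left(i \omega + 9\right)^{5}}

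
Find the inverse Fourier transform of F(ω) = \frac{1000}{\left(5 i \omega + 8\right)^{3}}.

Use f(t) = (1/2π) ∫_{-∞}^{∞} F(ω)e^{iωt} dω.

f(t) = 4 t^{2} e^{- \frac{8 t}{5}} u\left(t\right)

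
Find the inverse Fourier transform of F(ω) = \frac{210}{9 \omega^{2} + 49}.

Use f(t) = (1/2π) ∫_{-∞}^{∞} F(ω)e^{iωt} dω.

f(t) = 5 e^{- \frac{7 \left|{t}\right|}{3}}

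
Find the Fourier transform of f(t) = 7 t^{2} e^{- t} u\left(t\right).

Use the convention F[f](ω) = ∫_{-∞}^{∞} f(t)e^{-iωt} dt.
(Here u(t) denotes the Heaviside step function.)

F(ω) = \frac{14}{\left(i \omega + 1\right)^{3}}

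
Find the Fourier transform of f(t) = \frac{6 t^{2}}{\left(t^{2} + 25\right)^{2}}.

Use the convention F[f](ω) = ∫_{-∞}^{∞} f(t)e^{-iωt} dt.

F(ω) = \frac{3 \pi \left(1 - 5 \left|{\omega}\right|\right) e^{- 5 \left|{\omega}\right|}}{5}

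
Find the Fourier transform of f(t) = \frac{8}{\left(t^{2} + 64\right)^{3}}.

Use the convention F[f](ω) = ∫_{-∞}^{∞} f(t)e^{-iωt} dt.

F(ω) = \frac{\pi \left(64 \omega^{2} + 24 \left|{\omega}\right| + 3\right) e^{- 8 \left|{\omega}\right|}}{32768}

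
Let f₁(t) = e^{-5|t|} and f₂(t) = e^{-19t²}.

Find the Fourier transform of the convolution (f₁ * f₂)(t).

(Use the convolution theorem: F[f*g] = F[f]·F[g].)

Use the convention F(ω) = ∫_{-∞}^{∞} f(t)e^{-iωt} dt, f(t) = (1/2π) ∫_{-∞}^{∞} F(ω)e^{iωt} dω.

F[f₁*f₂](ω) = \frac{10 \sqrt{19} \sqrt{\pi} e^{- \frac{\omega^{2}}{76}}}{19 \left(\omega^{2} + 25\right)}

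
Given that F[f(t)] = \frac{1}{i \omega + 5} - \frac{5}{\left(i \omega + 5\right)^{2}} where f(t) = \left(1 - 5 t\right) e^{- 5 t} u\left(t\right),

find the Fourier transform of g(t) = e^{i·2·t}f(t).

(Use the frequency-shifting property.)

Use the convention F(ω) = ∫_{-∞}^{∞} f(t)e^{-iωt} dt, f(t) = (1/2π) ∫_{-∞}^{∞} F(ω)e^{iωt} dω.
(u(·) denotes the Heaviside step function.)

F[g](ω) = \frac{i \left(2 - \omega\right)}{\omega^{2} - 2 \omega \left(2 + 5 i\right) - 21 + 20 i}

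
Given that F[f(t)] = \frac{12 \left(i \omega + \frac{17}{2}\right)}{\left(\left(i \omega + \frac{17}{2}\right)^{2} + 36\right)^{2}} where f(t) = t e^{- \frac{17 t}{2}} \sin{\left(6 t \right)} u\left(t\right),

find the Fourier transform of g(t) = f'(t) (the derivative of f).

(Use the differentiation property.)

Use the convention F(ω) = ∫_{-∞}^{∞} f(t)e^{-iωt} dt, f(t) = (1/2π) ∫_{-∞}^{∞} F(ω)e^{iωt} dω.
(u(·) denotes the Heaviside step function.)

F[g](ω) = \frac{96 i \omega \left(2 i \omega + 17\right)}{\left(\left(2 i \omega + 17\right)^{2} + 144\right)^{2}}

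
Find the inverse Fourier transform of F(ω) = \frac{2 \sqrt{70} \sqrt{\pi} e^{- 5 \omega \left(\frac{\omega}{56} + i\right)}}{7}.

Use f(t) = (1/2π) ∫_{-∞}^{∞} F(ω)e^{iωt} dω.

f(t) = 4 e^{- \frac{14 \left(t - 5\right)^{2}}{5}}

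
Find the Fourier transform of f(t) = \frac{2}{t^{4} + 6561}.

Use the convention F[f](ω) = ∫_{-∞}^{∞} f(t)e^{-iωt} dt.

F(ω) = \frac{2 \pi e^{- \frac{9 \sqrt{2} \left|{\omega}\right|}{2}} \sin{\left(\frac{9 \sqrt{2} \left|{\omega}\right|}{2} + \frac{\pi}{4} \right)}}{729}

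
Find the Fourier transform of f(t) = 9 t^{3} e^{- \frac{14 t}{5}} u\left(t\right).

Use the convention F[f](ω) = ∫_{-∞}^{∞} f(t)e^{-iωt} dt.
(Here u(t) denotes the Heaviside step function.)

F(ω) = \frac{33750}{\left(5 i \omega + 14\right)^{4}}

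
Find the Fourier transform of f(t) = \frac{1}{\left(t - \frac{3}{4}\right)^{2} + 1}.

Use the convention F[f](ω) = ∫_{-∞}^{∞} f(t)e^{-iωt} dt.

F(ω) = \pi e^{- \frac{3 i \omega}{4} - \left|{\omega}\right|}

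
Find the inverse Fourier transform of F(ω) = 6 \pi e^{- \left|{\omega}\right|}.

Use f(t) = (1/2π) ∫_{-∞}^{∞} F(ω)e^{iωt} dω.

f(t) = \frac{6}{t^{2} + 1}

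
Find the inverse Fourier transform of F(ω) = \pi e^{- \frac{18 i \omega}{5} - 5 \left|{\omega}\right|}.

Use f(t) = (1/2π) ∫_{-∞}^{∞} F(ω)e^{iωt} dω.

f(t) = \frac{5}{\left(t - \frac{18}{5}\right)^{2} + 25}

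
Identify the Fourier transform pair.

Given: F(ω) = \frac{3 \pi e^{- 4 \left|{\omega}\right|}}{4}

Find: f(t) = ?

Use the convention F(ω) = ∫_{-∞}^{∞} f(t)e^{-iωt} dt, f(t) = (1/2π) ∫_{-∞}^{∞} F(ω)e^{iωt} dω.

f(t) = \frac{3}{t^{2} + 16}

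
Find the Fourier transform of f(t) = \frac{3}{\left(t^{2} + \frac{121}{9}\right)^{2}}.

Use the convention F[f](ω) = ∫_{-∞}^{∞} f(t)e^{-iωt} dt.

F(ω) = \frac{27 \pi \left(11 \left|{\omega}\right| + 3\right) e^{- \frac{11 \left|{\omega}\right|}{3}}}{2662}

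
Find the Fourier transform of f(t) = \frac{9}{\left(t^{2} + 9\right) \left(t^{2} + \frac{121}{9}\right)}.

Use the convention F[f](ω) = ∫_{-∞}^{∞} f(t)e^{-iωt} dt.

F(ω) = \frac{27 \pi e^{- 3 \left|{\omega}\right|}}{40} - \frac{243 \pi e^{- \frac{11 \left|{\omega}\right|}{3}}}{440}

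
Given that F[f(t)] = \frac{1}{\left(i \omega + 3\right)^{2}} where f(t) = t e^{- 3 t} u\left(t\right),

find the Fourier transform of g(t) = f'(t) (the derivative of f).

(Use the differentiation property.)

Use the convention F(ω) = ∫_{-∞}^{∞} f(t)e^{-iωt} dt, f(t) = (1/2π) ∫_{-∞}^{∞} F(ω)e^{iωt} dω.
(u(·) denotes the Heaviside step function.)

F[g](ω) = \frac{i \omega}{\left(i \omega + 3\right)^{2}}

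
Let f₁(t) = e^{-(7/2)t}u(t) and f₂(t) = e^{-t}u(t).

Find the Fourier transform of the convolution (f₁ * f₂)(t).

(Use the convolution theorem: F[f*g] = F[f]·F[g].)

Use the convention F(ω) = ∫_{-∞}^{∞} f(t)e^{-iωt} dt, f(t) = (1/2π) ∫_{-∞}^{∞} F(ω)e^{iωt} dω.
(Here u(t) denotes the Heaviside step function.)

F[f₁*f₂](ω) = \frac{2}{\left(i \omega + 1\right) \left(2 i \omega + 7\right)}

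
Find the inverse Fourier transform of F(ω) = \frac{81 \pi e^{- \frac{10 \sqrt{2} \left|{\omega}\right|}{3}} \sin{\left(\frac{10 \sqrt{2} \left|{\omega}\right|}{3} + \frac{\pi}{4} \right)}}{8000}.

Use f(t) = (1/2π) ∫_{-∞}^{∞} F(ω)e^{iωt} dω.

f(t) = \frac{3}{t^{4} + \frac{160000}{81}}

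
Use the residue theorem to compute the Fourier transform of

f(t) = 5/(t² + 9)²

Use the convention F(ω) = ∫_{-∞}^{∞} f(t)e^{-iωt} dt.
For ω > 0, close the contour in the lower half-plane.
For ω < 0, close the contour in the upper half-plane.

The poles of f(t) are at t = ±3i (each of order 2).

Let g(z) = f(z)e^{-iωz}; for large |z| the factor e^{-iωz} decays in the lower half-plane when ω > 0 and in the upper half-plane when ω < 0.

Case ω > 0 (lower half-plane, clockwise contour ⇒ F(ω) = -2πi·ΣRes):
  Res_{z = - 3 i} g(z) = \frac{5 i \left(3 \omega + 1\right) e^{- 3 \omega}}{108} (pole of order 2)
  F(ω) = -2πi·ΣRes = \frac{5 \pi \left(3 \omega + 1\right) e^{- 3 \omega}}{54}

Case ω < 0 (upper half-plane, counterclockwise contour ⇒ F(ω) = +2πi·ΣRes):
  Res_{z = 3 i} g(z) = \frac{5 i \left(3 \omega - 1\right) e^{3 \omega}}{108} (pole of order 2)
  F(ω) = 2πi·ΣRes = \frac{5 \pi \left(1 - 3 \omega\right) e^{3 \omega}}{54}

Both cases combine into a single formula in |ω|:

F(ω) = \frac{5 \pi \left(3 \left|{\omega}\right| + 1\right) e^{- 3 \left|{\omega}\right|}}{54}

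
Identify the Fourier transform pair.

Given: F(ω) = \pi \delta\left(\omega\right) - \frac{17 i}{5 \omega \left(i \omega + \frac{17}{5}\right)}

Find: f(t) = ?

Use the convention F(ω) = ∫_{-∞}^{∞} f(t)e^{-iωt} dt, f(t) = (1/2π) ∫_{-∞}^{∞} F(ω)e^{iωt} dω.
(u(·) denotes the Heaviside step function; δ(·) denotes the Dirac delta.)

f(t) = \left(1 - e^{- \frac{17 t}{5}}\right) u\left(t\right)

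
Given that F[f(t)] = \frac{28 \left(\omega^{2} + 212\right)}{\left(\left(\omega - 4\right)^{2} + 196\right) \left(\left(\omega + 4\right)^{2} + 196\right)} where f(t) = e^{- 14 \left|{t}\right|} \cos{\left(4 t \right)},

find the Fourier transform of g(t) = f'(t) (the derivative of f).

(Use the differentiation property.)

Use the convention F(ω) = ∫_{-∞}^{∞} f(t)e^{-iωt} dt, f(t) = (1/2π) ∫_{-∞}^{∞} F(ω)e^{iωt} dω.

F[g](ω) = \frac{28 i \omega \left(\omega^{2} + 212\right)}{\omega^{4} + 360 \omega^{2} + 44944}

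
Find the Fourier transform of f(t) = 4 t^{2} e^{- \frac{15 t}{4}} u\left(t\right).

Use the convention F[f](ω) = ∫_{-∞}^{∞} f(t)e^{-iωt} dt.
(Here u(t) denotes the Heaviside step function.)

F(ω) = \frac{512}{\left(4 i \omega + 15\right)^{3}}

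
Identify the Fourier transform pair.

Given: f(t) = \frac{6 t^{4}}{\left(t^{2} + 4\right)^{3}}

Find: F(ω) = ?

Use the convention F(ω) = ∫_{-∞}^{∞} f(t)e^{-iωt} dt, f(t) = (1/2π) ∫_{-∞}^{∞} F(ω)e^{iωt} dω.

F(ω) = \frac{3 \pi \left(4 \omega^{2} - 10 \left|{\omega}\right| + 3\right) e^{- 2 \left|{\omega}\right|}}{8}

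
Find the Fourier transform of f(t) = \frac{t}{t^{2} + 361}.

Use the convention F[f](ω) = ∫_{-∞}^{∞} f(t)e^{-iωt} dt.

F(ω) = - i \pi e^{- 19 \left|{\omega}\right|} \operatorname{sign}{\left(\omega \right)}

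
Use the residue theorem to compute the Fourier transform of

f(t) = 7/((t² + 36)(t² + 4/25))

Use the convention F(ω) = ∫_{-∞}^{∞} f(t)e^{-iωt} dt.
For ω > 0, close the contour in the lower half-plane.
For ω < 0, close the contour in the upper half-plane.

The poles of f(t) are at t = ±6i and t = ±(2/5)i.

Let g(z) = f(z)e^{-iωz}; for large |z| the factor e^{-iωz} decays in the lower half-plane when ω > 0 and in the upper half-plane when ω < 0.

Case ω > 0 (lower half-plane, clockwise contour ⇒ F(ω) = -2πi·ΣRes):
  Res_{z = - 6 i} g(z) = - \frac{25 i e^{- 6 \omega}}{1536}
  Res_{z = - \frac{2 i}{5}} g(z) = \frac{125 i e^{- \frac{2 \omega}{5}}}{512}
  F(ω) = -2πi·ΣRes = - \frac{25 \pi e^{- 6 \omega}}{768} + \frac{125 \pi e^{- \frac{2 \omega}{5}}}{256}

Case ω < 0 (upper half-plane, counterclockwise contour ⇒ F(ω) = +2πi·ΣRes):
  Res_{z = 6 i} g(z) = \frac{25 i e^{6 \omega}}{1536}
  Res_{z = \frac{2 i}{5}} g(z) = - \frac{125 i e^{\frac{2 \omega}{5}}}{512}
  F(ω) = 2πi·ΣRes = \frac{25 \pi \left(15 e^{\frac{2 \omega}{5}} - e^{6 \omega}\right)}{768}

Both cases combine into a single formula in |ω|:

F(ω) = - \frac{25 \pi e^{- 6 \left|{\omega}\right|}}{768} + \frac{125 \pi e^{- \frac{2 \left|{\omega}\right|}{5}}}{256}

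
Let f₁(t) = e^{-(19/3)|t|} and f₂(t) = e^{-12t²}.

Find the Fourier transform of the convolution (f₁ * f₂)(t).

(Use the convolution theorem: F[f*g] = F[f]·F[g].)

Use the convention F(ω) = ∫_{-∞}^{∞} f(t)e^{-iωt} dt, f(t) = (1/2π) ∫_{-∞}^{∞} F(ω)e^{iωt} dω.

F[f₁*f₂](ω) = \frac{19 \sqrt{3} \sqrt{\pi} e^{- \frac{\omega^{2}}{48}}}{9 \omega^{2} + 361}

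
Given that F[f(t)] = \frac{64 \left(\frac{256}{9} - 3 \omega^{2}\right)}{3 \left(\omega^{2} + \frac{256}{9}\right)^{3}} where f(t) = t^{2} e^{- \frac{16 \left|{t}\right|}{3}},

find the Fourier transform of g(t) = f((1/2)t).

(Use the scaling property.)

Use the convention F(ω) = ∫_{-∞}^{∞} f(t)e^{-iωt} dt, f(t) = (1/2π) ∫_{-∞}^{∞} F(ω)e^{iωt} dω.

F[g](ω) = \frac{216 \left(64 - 27 \omega^{2}\right)}{\left(9 \omega^{2} + 64\right)^{3}}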